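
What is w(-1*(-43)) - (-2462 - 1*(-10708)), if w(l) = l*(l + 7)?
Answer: -6096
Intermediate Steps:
w(l) = l*(7 + l)
w(-1*(-43)) - (-2462 - 1*(-10708)) = (-1*(-43))*(7 - 1*(-43)) - (-2462 - 1*(-10708)) = 43*(7 + 43) - (-2462 + 10708) = 43*50 - 1*8246 = 2150 - 8246 = -6096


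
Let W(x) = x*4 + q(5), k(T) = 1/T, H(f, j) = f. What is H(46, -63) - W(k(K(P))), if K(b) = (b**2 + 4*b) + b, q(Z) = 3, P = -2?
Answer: 131/3 ≈ 43.667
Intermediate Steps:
K(b) = b**2 + 5*b
W(x) = 3 + 4*x (W(x) = x*4 + 3 = 4*x + 3 = 3 + 4*x)
H(46, -63) - W(k(K(P))) = 46 - (3 + 4/((-2*(5 - 2)))) = 46 - (3 + 4/((-2*3))) = 46 - (3 + 4/(-6)) = 46 - (3 + 4*(-1/6)) = 46 - (3 - 2/3) = 46 - 1*7/3 = 46 - 7/3 = 131/3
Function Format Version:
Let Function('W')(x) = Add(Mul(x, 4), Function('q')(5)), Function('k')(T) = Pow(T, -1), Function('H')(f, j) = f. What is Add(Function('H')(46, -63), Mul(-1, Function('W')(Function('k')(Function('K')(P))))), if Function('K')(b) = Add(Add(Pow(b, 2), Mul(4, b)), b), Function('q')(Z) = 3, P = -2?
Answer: Rational(131, 3) ≈ 43.667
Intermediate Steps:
Function('K')(b) = Add(Pow(b, 2), Mul(5, b))
Function('W')(x) = Add(3, Mul(4, x)) (Function('W')(x) = Add(Mul(x, 4), 3) = Add(Mul(4, x), 3) = Add(3, Mul(4, x)))
Add(Function('H')(46, -63), Mul(-1, Function('W')(Function('k')(Function('K')(P))))) = Add(46, Mul(-1, Add(3, Mul(4, Pow(Mul(-2, Add(5, -2)), -1))))) = Add(46, Mul(-1, Add(3, Mul(4, Pow(Mul(-2, 3), -1))))) = Add(46, Mul(-1, Add(3, Mul(4, Pow(-6, -1))))) = Add(46, Mul(-1, Add(3, Mul(4, Rational(-1, 6))))) = Add(46, Mul(-1, Add(3, Rational(-2, 3)))) = Add(46, Mul(-1, Rational(7, 3))) = Add(46, Rational(-7, 3)) = Rational(131, 3)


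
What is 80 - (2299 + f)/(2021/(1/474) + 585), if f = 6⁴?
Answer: 76679525/958539 ≈ 79.996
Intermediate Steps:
f = 1296
80 - (2299 + f)/(2021/(1/474) + 585) = 80 - (2299 + 1296)/(2021/(1/474) + 585) = 80 - 3595/(2021/(1/474) + 585) = 80 - 3595/(2021*474 + 585) = 80 - 3595/(957954 + 585) = 80 - 3595/958539 = 76679525/958539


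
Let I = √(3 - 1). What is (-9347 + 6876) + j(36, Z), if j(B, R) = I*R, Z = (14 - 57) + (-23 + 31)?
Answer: -2471 - 35*√2 ≈ -2520.5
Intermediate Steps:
I = √2 ≈ 1.4142
Z = -35 (Z = -43 + 8 = -35)
j(B, R) = R*√2 (j(B, R) = √2*R = R*√2)
(-9347 + 6876) + j(36, Z) = (-9347 + 6876) - 35*√2 = -2471 - 35*√2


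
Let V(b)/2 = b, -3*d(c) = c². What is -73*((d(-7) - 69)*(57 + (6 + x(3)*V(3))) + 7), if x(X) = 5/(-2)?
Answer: 298497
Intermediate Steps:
d(c) = -c²/3
V(b) = 2*b
x(X) = -5/2 (x(X) = 5*(-½) = -5/2)
-73*((d(-7) - 69)*(57 + (6 + x(3)*V(3))) + 7) = -73*((-⅓*(-7)² - 69)*(57 + (6 - 5*3)) + 7) = -73*((-⅓*49 - 69)*(57 + (6 - 5/2*6)) + 7) = -73*((-49/3 - 69)*(57 + (6 - 15)) + 7) = -73*(-256*(57 - 9)/3 + 7) = -73*(-256/3*48 + 7) = -73*(-4096 + 7) = -73*(-4089) = 298497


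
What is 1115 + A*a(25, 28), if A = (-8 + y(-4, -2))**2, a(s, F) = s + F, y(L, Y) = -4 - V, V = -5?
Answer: 3712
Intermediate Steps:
y(L, Y) = 1 (y(L, Y) = -4 - 1*(-5) = -4 + 5 = 1)
a(s, F) = F + s
A = 49 (A = (-8 + 1)**2 = (-7)**2 = 49)
1115 + A*a(25, 28) = 1115 + 49*(28 + 25) = 1115 + 49*53 = 1115 + 2597 = 3712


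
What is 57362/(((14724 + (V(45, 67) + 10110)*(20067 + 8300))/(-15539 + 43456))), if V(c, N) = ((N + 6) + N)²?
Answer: 800687477/421399147 ≈ 1.9001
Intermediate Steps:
V(c, N) = (6 + 2*N)² (V(c, N) = ((6 + N) + N)² = (6 + 2*N)²)
57362/(((14724 + (V(45, 67) + 10110)*(20067 + 8300))/(-15539 + 43456))) = 57362/(((14724 + (4*(3 + 67)² + 10110)*(20067 + 8300))/(-15539 + 43456))) = 57362/(((14724 + (4*70² + 10110)*28367)/27917)) = 57362/(((14724 + (4*4900 + 10110)*28367)*(1/27917))) = 57362/(((14724 + (19600 + 10110)*28367)*(1/27917))) = 57362/(((14724 + 29710*28367)*(1/27917))) = 57362/(((14724 + 842783570)*(1/27917))) = 57362/((842798294*(1/27917))) = 57362/(842798294/27917) = 57362*(27917/842798294) = 800687477/421399147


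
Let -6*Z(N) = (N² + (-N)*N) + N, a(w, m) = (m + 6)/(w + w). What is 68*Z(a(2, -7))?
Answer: 17/6 ≈ 2.8333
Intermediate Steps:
a(w, m) = (6 + m)/(2*w) (a(w, m) = (6 + m)/((2*w)) = (6 + m)*(1/(2*w)) = (6 + m)/(2*w))
Z(N) = -N/6 (Z(N) = -((N² + (-N)*N) + N)/6 = -((N² - N²) + N)/6 = -(0 + N)/6 = -N/6)
68*Z(a(2, -7)) = 68*(-(6 - 7)/(12*2)) = 68*(-(-1)/(12*2)) = 68*(-⅙*(-¼)) = 68*(1/24) = 17/6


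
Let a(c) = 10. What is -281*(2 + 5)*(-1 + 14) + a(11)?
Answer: -25561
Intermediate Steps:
-281*(2 + 5)*(-1 + 14) + a(11) = -281*(2 + 5)*(-1 + 14) + 10 = -1967*13 + 10 = -281*91 + 10 = -25571 + 10 = -25561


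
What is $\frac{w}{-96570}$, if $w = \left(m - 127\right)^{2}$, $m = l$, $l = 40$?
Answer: $- \frac{29}{370} \approx -0.078378$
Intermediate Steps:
$m = 40$
$w = 7569$ ($w = \left(40 - 127\right)^{2} = \left(-87\right)^{2} = 7569$)
$\frac{w}{-96570} = \frac{7569}{-96570} = 7569 \left(- \frac{1}{96570}\right) = - \frac{29}{370}$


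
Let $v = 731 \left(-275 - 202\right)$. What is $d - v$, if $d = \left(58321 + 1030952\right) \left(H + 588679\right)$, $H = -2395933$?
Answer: $-1968592637655$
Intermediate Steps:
$v = -348687$ ($v = 731 \left(-477\right) = -348687$)
$d = -1968592986342$ ($d = \left(58321 + 1030952\right) \left(-2395933 + 588679\right) = 1089273 \left(-1807254\right) = -1968592986342$)
$d - v = -1968592986342 - -348687 = -1968592986342 + 348687 = -1968592637655$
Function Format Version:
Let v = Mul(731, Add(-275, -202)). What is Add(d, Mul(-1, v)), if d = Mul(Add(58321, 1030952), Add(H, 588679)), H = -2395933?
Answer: -1968592637655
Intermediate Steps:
v = -348687 (v = Mul(731, -477) = -348687)
d = -1968592986342 (d = Mul(Add(58321, 1030952), Add(-2395933, 588679)) = Mul(1089273, -1807254) = -1968592986342)
Add(d, Mul(-1, v)) = Add(-1968592986342, Mul(-1, -348687)) = Add(-1968592986342, 348687) = -1968592637655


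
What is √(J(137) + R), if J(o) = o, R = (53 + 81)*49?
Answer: √6703 ≈ 81.872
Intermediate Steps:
R = 6566 (R = 134*49 = 6566)
√(J(137) + R) = √(137 + 6566) = √6703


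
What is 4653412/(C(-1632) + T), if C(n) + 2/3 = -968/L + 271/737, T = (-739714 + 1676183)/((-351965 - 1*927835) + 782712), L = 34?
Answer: -28981522305863424/190910212357 ≈ -1.5181e+5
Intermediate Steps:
T = -936469/497088 (T = 936469/((-351965 - 927835) + 782712) = 936469/(-1279800 + 782712) = 936469/(-497088) = 936469*(-1/497088) = -936469/497088 ≈ -1.8839)
C(n) = -1081361/37587 (C(n) = -⅔ + (-968/34 + 271/737) = -⅔ + (-968*1/34 + 271*(1/737)) = -⅔ + (-484/17 + 271/737) = -⅔ - 352101/12529 = -1081361/37587)
4653412/(C(-1632) + T) = 4653412/(-1081361/37587 - 936469/497088) = 4653412/(-190910212357/6228015552) = 4653412*(-6228015552/190910212357) = -28981522305863424/190910212357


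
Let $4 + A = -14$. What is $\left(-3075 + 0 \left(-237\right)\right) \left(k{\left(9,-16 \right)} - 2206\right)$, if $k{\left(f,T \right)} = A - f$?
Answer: $6866475$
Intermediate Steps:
$A = -18$ ($A = -4 - 14 = -18$)
$k{\left(f,T \right)} = -18 - f$
$\left(-3075 + 0 \left(-237\right)\right) \left(k{\left(9,-16 \right)} - 2206\right) = \left(-3075 + 0 \left(-237\right)\right) \left(\left(-18 - 9\right) - 2206\right) = \left(-3075 + 0\right) \left(\left(-18 - 9\right) - 2206\right) = - 3075 \left(-27 - 2206\right) = \left(-3075\right) \left(-2233\right) = 6866475$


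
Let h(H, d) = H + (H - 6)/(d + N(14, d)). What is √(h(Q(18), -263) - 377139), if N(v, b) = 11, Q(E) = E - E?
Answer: I*√665273154/42 ≈ 614.12*I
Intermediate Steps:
Q(E) = 0
h(H, d) = H + (-6 + H)/(11 + d) (h(H, d) = H + (H - 6)/(d + 11) = H + (-6 + H)/(11 + d))
√(h(Q(18), -263) - 377139) = √((-6 + 12*0 + 0*(-263))/(11 - 263) - 377139) = √((-6 + 0 + 0)/(-252) - 377139) = √(-1/252*(-6) - 377139) = √(1/42 - 377139) = √(-15839837/42) = I*√665273154/42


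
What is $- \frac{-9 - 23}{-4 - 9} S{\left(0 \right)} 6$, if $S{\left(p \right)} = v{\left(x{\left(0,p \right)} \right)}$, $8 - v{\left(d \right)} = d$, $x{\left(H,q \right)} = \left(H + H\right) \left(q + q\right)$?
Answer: $- \frac{1536}{13} \approx -118.15$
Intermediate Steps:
$x{\left(H,q \right)} = 4 H q$ ($x{\left(H,q \right)} = 2 H 2 q = 4 H q$)
$v{\left(d \right)} = 8 - d$
$S{\left(p \right)} = 8$ ($S{\left(p \right)} = 8 - 4 \cdot 0 p = 8 - 0 = 8 + 0 = 8$)
$- \frac{-9 - 23}{-4 - 9} S{\left(0 \right)} 6 = - \frac{-9 - 23}{-4 - 9} \cdot 8 \cdot 6 = - - \frac{32}{-13} \cdot 8 \cdot 6 = - \left(-32\right) \left(- \frac{1}{13}\right) 8 \cdot 6 = - \frac{32}{13} \cdot 8 \cdot 6 = - \frac{256 \cdot 6}{13} = \left(-1\right) \frac{1536}{13} = - \frac{1536}{13}$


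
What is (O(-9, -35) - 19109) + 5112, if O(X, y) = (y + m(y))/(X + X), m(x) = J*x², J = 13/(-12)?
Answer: -3007007/216 ≈ -13921.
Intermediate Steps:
J = -13/12 (J = 13*(-1/12) = -13/12 ≈ -1.0833)
m(x) = -13*x²/12
O(X, y) = (y - 13*y²/12)/(2*X) (O(X, y) = (y - 13*y²/12)/(X + X) = (y - 13*y²/12)/((2*X)) = (y - 13*y²/12)*(1/(2*X)) = (y - 13*y²/12)/(2*X))
(O(-9, -35) - 19109) + 5112 = ((1/24)*(-35)*(12 - 13*(-35))/(-9) - 19109) + 5112 = ((1/24)*(-35)*(-⅑)*(12 + 455) - 19109) + 5112 = ((1/24)*(-35)*(-⅑)*467 - 19109) + 5112 = (16345/216 - 19109) + 5112 = -4111199/216 + 5112 = -3007007/216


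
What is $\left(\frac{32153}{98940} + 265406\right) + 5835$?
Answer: $\frac{26836616693}{98940} \approx 2.7124 \cdot 10^{5}$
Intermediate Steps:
$\left(\frac{32153}{98940} + 265406\right) + 5835 = \frac{26259301793}{98940} + 5835 = \frac{26836616693}{98940}$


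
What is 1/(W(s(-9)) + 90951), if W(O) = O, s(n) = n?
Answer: 1/90942 ≈ 1.0996e-5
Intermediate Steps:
1/(W(s(-9)) + 90951) = 1/(-9 + 90951) = 1/90942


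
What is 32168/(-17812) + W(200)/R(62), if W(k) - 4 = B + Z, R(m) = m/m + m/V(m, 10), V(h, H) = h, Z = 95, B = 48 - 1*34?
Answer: 487105/8906 ≈ 54.694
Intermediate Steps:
B = 14 (B = 48 - 34 = 14)
R(m) = 2 (R(m) = m/m + m/m = 1 + 1 = 2)
W(k) = 113 (W(k) = 4 + (14 + 95) = 4 + 109 = 113)
32168/(-17812) + W(200)/R(62) = 32168/(-17812) + 113/2 = 32168*(-1/17812) + 113*(½) = -8042/4453 + 113/2 = 487105/8906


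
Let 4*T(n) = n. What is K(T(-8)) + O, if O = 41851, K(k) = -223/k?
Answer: 83925/2 ≈ 41963.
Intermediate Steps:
T(n) = n/4
K(T(-8)) + O = -223/((1/4)*(-8)) + 41851 = -223/(-2) + 41851 = -223*(-1/2) + 41851 = 223/2 + 41851 = 83925/2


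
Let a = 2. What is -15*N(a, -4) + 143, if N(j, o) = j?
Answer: 113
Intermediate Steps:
-15*N(a, -4) + 143 = -15*2 + 143 = -30 + 143 = 113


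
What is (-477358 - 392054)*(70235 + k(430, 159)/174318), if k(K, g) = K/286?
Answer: -253691688256337710/4154579 ≈ -6.1063e+10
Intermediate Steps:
k(K, g) = K/286 (k(K, g) = K*(1/286) = K/286)
(-477358 - 392054)*(70235 + k(430, 159)/174318) = (-477358 - 392054)*(70235 + ((1/286)*430)/174318) = -869412*(70235 + (215/143)*(1/174318)) = -869412*(70235 + 215/24927474) = -869412*1750781136605/24927474 = -253691688256337710/4154579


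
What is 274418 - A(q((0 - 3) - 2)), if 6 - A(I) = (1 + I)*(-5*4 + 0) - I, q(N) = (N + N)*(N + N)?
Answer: 272292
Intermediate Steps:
q(N) = 4*N² (q(N) = (2*N)*(2*N) = 4*N²)
A(I) = 26 + 21*I (A(I) = 6 - ((1 + I)*(-5*4 + 0) - I) = 6 - ((1 + I)*(-20 + 0) - I) = 6 - ((1 + I)*(-20) - I) = 6 - ((-20 - 20*I) - I) = 6 - (-20 - 21*I) = 6 + (20 + 21*I) = 26 + 21*I)
274418 - A(q((0 - 3) - 2)) = 274418 - (26 + 21*(4*((0 - 3) - 2)²)) = 274418 - (26 + 21*(4*(-3 - 2)²)) = 274418 - (26 + 21*(4*(-5)²)) = 274418 - (26 + 21*(4*25)) = 274418 - (26 + 21*100) = 274418 - (26 + 2100) = 274418 - 1*2126 = 274418 - 2126 = 272292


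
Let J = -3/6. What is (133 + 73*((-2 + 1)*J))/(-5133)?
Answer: -113/3422 ≈ -0.033022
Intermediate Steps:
J = -1/2 (J = -3*1/6 = -1/2 ≈ -0.50000)
(133 + 73*((-2 + 1)*J))/(-5133) = (133 + 73*((-2 + 1)*(-1/2)))/(-5133) = (133 + 73*(-1*(-1/2)))*(-1/5133) = (133 + 73*(1/2))*(-1/5133) = (133 + 73/2)*(-1/5133) = (339/2)*(-1/5133) = -113/3422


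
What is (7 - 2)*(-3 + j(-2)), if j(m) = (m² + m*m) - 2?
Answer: 15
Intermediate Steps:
j(m) = -2 + 2*m² (j(m) = (m² + m²) - 2 = 2*m² - 2 = -2 + 2*m²)
(7 - 2)*(-3 + j(-2)) = (7 - 2)*(-3 + (-2 + 2*(-2)²)) = 5*(-3 + (-2 + 2*4)) = 5*(-3 + (-2 + 8)) = 5*(-3 + 6) = 5*3 = 15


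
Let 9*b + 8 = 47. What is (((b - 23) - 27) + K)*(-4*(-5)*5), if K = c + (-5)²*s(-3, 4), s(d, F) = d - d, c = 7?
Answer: -11600/3 ≈ -3866.7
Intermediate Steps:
b = 13/3 (b = -8/9 + (⅑)*47 = -8/9 + 47/9 = 13/3 ≈ 4.3333)
s(d, F) = 0
K = 7 (K = 7 + (-5)²*0 = 7 + 25*0 = 7 + 0 = 7)
(((b - 23) - 27) + K)*(-4*(-5)*5) = (((13/3 - 23) - 27) + 7)*(-4*(-5)*5) = ((-56/3 - 27) + 7)*(20*5) = (-137/3 + 7)*100 = -116/3*100 = -11600/3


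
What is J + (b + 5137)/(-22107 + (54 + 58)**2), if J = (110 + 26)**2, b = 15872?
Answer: 176856239/9563 ≈ 18494.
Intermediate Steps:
J = 18496 (J = 136**2 = 18496)
J + (b + 5137)/(-22107 + (54 + 58)**2) = 18496 + (15872 + 5137)/(-22107 + (54 + 58)**2) = 18496 + 21009/(-22107 + 112**2) = 18496 + 21009/(-22107 + 12544) = 18496 + 21009/(-9563) = 18496 + 21009*(-1/9563) = 18496 - 21009/9563 = 176856239/9563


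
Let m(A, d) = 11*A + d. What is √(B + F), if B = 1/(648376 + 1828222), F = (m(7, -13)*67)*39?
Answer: √1025723768889980726/2476598 ≈ 408.94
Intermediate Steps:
m(A, d) = d + 11*A
F = 167232 (F = ((-13 + 11*7)*67)*39 = ((-13 + 77)*67)*39 = (64*67)*39 = 4288*39 = 167232)
B = 1/2476598 ≈ 4.0378e-7
√(B + F) = √(1/2476598 + 167232) = √(414166436737/2476598) = √1025723768889980726/2476598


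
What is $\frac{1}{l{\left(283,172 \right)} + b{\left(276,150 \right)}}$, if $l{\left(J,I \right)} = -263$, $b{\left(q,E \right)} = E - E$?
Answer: $- \frac{1}{263} \approx -0.0038023$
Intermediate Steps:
$b{\left(q,E \right)} = 0$
$\frac{1}{l{\left(283,172 \right)} + b{\left(276,150 \right)}} = \frac{1}{-263 + 0} = \frac{1}{-263} = - \frac{1}{263}$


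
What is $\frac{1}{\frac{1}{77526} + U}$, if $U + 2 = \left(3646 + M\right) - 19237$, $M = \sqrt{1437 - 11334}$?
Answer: $- \frac{93718306503342}{1461409035845599261} - \frac{6010280676 i \sqrt{9897}}{1461409035845599261} \approx -6.4129 \cdot 10^{-5} - 4.0914 \cdot 10^{-7} i$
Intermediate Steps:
$M = i \sqrt{9897}$ ($M = \sqrt{-9897} = i \sqrt{9897} \approx 99.484 i$)
$U = -15593 + i \sqrt{9897}$ ($U = -2 - \left(15591 - i \sqrt{9897}\right) = -15593 + i \sqrt{9897} \approx -15593.0 + 99.484 i$)
$\frac{1}{\frac{1}{77526} + U} = \frac{1}{\frac{1}{77526} - \left(15593 - i \sqrt{9897}\right)} = \frac{1}{- \frac{1208862917}{77526} + i \sqrt{9897}}$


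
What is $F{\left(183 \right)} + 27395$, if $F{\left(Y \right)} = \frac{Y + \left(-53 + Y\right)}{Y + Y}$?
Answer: $\frac{10026883}{366} \approx 27396.0$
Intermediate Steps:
$F{\left(Y \right)} = \frac{-53 + 2 Y}{2 Y}$
$F{\left(183 \right)} + 27395 = \frac{- \frac{53}{2} + 183}{183} + 27395 = \frac{1}{183} \cdot \frac{313}{2} + 27395 = \frac{313}{366} + 27395 = \frac{10026883}{366}$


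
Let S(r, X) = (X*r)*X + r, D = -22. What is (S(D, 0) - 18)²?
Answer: 1600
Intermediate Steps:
S(r, X) = r + r*X² (S(r, X) = r*X² + r = r + r*X²)
(S(D, 0) - 18)² = (-22*(1 + 0²) - 18)² = (-22*(1 + 0) - 18)² = (-22*1 - 18)² = (-22 - 18)² = (-40)² = 1600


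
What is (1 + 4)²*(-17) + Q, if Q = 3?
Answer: -422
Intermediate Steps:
(1 + 4)²*(-17) + Q = (1 + 4)²*(-17) + 3 = 5²*(-17) + 3 = 25*(-17) + 3 = -425 + 3 = -422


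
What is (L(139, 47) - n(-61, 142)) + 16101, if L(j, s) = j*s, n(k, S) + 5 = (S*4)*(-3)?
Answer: 24343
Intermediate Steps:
n(k, S) = -5 - 12*S (n(k, S) = -5 + (S*4)*(-3) = -5 + (4*S)*(-3) = -5 - 12*S)
(L(139, 47) - n(-61, 142)) + 16101 = (139*47 - (-5 - 12*142)) + 16101 = (6533 - (-5 - 1704)) + 16101 = (6533 - 1*(-1709)) + 16101 = (6533 + 1709) + 16101 = 8242 + 16101 = 24343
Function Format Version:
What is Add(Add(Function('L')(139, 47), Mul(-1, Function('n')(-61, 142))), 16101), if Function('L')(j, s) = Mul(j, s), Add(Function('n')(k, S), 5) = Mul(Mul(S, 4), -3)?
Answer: 24343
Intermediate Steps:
Function('n')(k, S) = Add(-5, Mul(-12, S)) (Function('n')(k, S) = Add(-5, Mul(Mul(S, 4), -3)) = Add(-5, Mul(Mul(4, S), -3)) = Add(-5, Mul(-12, S)))
Add(Add(Function('L')(139, 47), Mul(-1, Function('n')(-61, 142))), 16101) = Add(Add(Mul(139, 47), Mul(-1, Add(-5, Mul(-12, 142)))), 16101) = Add(Add(6533, Mul(-1, Add(-5, -1704))), 16101) = Add(Add(6533, Mul(-1, -1709)), 16101) = Add(Add(6533, 1709), 16101) = Add(8242, 16101) = 24343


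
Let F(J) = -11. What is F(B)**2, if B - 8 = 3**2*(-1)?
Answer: 121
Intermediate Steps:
B = -1 (B = 8 + 3**2*(-1) = 8 + 9*(-1) = 8 - 9 = -1)
F(B)**2 = (-11)**2 = 121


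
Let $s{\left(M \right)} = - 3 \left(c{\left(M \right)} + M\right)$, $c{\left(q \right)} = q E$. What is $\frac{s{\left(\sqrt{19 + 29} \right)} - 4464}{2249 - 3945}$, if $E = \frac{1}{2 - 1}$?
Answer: $\frac{279}{106} + \frac{3 \sqrt{3}}{212} \approx 2.6566$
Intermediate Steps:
$E = 1$ ($E = 1^{-1} = 1$)
$c{\left(q \right)} = q$ ($c{\left(q \right)} = q 1 = q$)
$s{\left(M \right)} = - 6 M$ ($s{\left(M \right)} = - 3 \left(M + M\right) = - 3 \cdot 2 M = - 6 M$)
$\frac{s{\left(\sqrt{19 + 29} \right)} - 4464}{2249 - 3945} = \frac{- 6 \sqrt{19 + 29} - 4464}{2249 - 3945} = \frac{- 6 \sqrt{48} - 4464}{-1696} = \left(- 6 \cdot 4 \sqrt{3} - 4464\right) \left(- \frac{1}{1696}\right) = \left(- 24 \sqrt{3} - 4464\right) \left(- \frac{1}{1696}\right) = \left(-4464 - 24 \sqrt{3}\right) \left(- \frac{1}{1696}\right) = \frac{279}{106} + \frac{3 \sqrt{3}}{212}$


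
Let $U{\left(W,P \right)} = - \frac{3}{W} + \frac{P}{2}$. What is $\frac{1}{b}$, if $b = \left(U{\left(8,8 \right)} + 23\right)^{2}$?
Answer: $\frac{64}{45369} \approx 0.0014107$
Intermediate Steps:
$U{\left(W,P \right)} = \frac{P}{2} - \frac{3}{W}$ ($U{\left(W,P \right)} = - \frac{3}{W} + P \frac{1}{2} = - \frac{3}{W} + \frac{P}{2} = \frac{P}{2} - \frac{3}{W}$)
$b = \frac{45369}{64}$ ($b = \left(\left(\frac{1}{2} \cdot 8 - \frac{3}{8}\right) + 23\right)^{2} = \left(\left(4 - \frac{3}{8}\right) + 23\right)^{2} = \left(\frac{29}{8} + 23\right)^{2} = \left(\frac{213}{8}\right)^{2} = \frac{45369}{64} \approx 708.89$)
$\frac{1}{b} = \frac{1}{\frac{45369}{64}} = \frac{64}{45369}$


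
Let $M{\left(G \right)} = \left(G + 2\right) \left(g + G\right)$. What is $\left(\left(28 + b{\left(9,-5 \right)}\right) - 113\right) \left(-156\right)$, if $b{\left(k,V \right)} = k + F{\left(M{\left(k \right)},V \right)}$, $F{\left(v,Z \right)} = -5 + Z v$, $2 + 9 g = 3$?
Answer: $\frac{272428}{3} \approx 90809.0$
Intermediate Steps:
$g = \frac{1}{9}$ ($g = - \frac{2}{9} + \frac{1}{9} \cdot 3 = - \frac{2}{9} + \frac{1}{3} = \frac{1}{9} \approx 0.11111$)
$M{\left(G \right)} = \left(2 + G\right) \left(\frac{1}{9} + G\right)$ ($M{\left(G \right)} = \left(G + 2\right) \left(\frac{1}{9} + G\right) = \left(2 + G\right) \left(\frac{1}{9} + G\right)$)
$b{\left(k,V \right)} = -5 + k + V \left(\frac{2}{9} + k^{2} + \frac{19 k}{9}\right)$ ($b{\left(k,V \right)} = k + \left(-5 + V \left(\frac{2}{9} + k^{2} + \frac{19 k}{9}\right)\right) = -5 + k + V \left(\frac{2}{9} + k^{2} + \frac{19 k}{9}\right)$)
$\left(\left(28 + b{\left(9,-5 \right)}\right) - 113\right) \left(-156\right) = \left(\left(28 + \left(-5 + 9 + \frac{1}{9} \left(-5\right) \left(2 + 9 \cdot 9^{2} + 19 \cdot 9\right)\right)\right) - 113\right) \left(-156\right) = \left(\left(28 + \left(-5 + 9 + \frac{1}{9} \left(-5\right) \left(2 + 9 \cdot 81 + 171\right)\right)\right) - 113\right) \left(-156\right) = \left(\left(28 + \left(-5 + 9 + \frac{1}{9} \left(-5\right) \left(2 + 729 + 171\right)\right)\right) - 113\right) \left(-156\right) = \left(\left(28 + \left(-5 + 9 + \frac{1}{9} \left(-5\right) 902\right)\right) - 113\right) \left(-156\right) = \left(\left(28 - \frac{4474}{9}\right) - 113\right) \left(-156\right) = \left(- \frac{4222}{9} - 113\right) \left(-156\right) = \left(- \frac{5239}{9}\right) \left(-156\right) = \frac{272428}{3}$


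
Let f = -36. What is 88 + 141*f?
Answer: -4988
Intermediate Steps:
88 + 141*f = 88 + 141*(-36) = 88 - 5076 = -4988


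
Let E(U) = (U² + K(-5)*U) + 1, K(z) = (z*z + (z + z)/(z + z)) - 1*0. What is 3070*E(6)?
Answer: 592510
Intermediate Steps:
K(z) = 1 + z² (K(z) = (z² + (2*z)/((2*z))) + 0 = (z² + (2*z)*(1/(2*z))) + 0 = (z² + 1) + 0 = (1 + z²) + 0 = 1 + z²)
E(U) = 1 + U² + 26*U (E(U) = (U² + (1 + (-5)²)*U) + 1 = (U² + (1 + 25)*U) + 1 = (U² + 26*U) + 1 = 1 + U² + 26*U)
3070*E(6) = 3070*(1 + 6² + 26*6) = 3070*(1 + 36 + 156) = 3070*193 = 592510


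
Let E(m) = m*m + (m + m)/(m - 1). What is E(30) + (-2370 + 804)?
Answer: -19254/29 ≈ -663.93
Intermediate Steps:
E(m) = m**2 + 2*m/(-1 + m) (E(m) = m**2 + (2*m)/(-1 + m) = m**2 + 2*m/(-1 + m))
E(30) + (-2370 + 804) = 30*(2 + 30**2 - 1*30)/(-1 + 30) + (-2370 + 804) = 30*(2 + 900 - 30)/29 - 1566 = 30*(1/29)*872 - 1566 = 26160/29 - 1566 = -19254/29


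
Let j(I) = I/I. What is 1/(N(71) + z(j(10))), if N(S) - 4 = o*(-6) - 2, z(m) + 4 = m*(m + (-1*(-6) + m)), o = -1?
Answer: 1/12 ≈ 0.083333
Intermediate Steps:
j(I) = 1
z(m) = -4 + m*(6 + 2*m) (z(m) = -4 + m*(m + (-1*(-6) + m)) = -4 + m*(m + (6 + m)) = -4 + m*(6 + 2*m))
N(S) = 8 (N(S) = 4 + (-1*(-6) - 2) = 4 + (6 - 2) = 4 + 4 = 8)
1/(N(71) + z(j(10))) = 1/(8 + (-4 + 2*1² + 6*1)) = 1/(8 + (-4 + 2*1 + 6)) = 1/(8 + (-4 + 2 + 6)) = 1/(8 + 4) = 1/12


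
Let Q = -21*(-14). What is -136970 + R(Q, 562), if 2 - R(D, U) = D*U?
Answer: -302196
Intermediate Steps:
Q = 294
R(D, U) = 2 - D*U
-136970 + R(Q, 562) = -136970 + (2 - 1*294*562) = -136970 + (2 - 165228) = -136970 - 165226 = -302196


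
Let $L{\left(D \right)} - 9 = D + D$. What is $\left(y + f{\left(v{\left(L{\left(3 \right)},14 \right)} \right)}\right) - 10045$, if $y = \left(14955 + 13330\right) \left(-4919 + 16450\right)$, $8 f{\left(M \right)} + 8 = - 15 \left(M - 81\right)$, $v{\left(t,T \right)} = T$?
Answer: $\frac{2609155317}{8} \approx 3.2614 \cdot 10^{8}$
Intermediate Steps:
$L{\left(D \right)} = 9 + 2 D$ ($L{\left(D \right)} = 9 + \left(D + D\right) = 9 + 2 D$)
$f{\left(M \right)} = \frac{1207}{8} - \frac{15 M}{8}$ ($f{\left(M \right)} = -1 + \frac{\left(-15\right) \left(M - 81\right)}{8} = -1 + \frac{\left(-15\right) \left(-81 + M\right)}{8} = -1 + \frac{1215 - 15 M}{8} = -1 - \left(- \frac{1215}{8} + \frac{15 M}{8}\right) = \frac{1207}{8} - \frac{15 M}{8}$)
$y = 326154335$ ($y = 28285 \cdot 11531 = 326154335$)
$\left(y + f{\left(v{\left(L{\left(3 \right)},14 \right)} \right)}\right) - 10045 = \left(326154335 + \left(\frac{1207}{8} - \frac{105}{4}\right)\right) - 10045 = \left(326154335 + \frac{997}{8}\right) - 10045 = \frac{2609235677}{8} - 10045 = \frac{2609155317}{8}$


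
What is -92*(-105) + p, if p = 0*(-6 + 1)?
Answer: 9660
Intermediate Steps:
p = 0 (p = 0*(-5) = 0)
-92*(-105) + p = -92*(-105) + 0 = 9660 + 0 = 9660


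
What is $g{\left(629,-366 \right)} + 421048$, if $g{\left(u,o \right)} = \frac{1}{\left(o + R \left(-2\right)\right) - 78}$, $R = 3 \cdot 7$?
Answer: $\frac{204629327}{486} \approx 4.2105 \cdot 10^{5}$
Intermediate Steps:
$R = 21$
$g{\left(u,o \right)} = \frac{1}{-120 + o}$ ($g{\left(u,o \right)} = \frac{1}{\left(o + 21 \left(-2\right)\right) - 78} = \frac{1}{\left(o - 42\right) - 78} = \frac{1}{\left(-42 + o\right) - 78} = \frac{1}{-120 + o}$)
$g{\left(629,-366 \right)} + 421048 = \frac{1}{-120 - 366} + 421048 = \frac{1}{-486} + 421048 = - \frac{1}{486} + 421048 = \frac{204629327}{486}$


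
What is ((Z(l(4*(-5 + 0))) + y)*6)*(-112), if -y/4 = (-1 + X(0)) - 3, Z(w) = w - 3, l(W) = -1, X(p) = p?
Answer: -8064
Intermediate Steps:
Z(w) = -3 + w
y = 16 (y = -4*((-1 + 0) - 3) = -4*(-1 - 3) = -4*(-4) = 16)
((Z(l(4*(-5 + 0))) + y)*6)*(-112) = (((-3 - 1) + 16)*6)*(-112) = ((-4 + 16)*6)*(-112) = (12*6)*(-112) = 72*(-112) = -8064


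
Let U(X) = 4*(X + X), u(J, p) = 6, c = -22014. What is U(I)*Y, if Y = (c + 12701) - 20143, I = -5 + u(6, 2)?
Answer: -235648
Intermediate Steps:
I = 1 (I = -5 + 6 = 1)
Y = -29456 (Y = (-22014 + 12701) - 20143 = -9313 - 20143 = -29456)
U(X) = 8*X (U(X) = 4*(2*X) = 8*X)
U(I)*Y = (8*1)*(-29456) = 8*(-29456) = -235648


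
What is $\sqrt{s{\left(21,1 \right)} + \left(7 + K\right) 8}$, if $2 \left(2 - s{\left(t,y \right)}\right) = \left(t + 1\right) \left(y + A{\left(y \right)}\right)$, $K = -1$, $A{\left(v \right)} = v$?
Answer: $2 \sqrt{7} \approx 5.2915$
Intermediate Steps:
$s{\left(t,y \right)} = 2 - y \left(1 + t\right)$ ($s{\left(t,y \right)} = 2 - \frac{\left(t + 1\right) \left(y + y\right)}{2} = 2 - \frac{\left(1 + t\right) 2 y}{2} = 2 - \frac{2 y \left(1 + t\right)}{2} = 2 - y \left(1 + t\right)$)
$\sqrt{s{\left(21,1 \right)} + \left(7 + K\right) 8} = \sqrt{\left(2 - 1 - 21 \cdot 1\right) + \left(7 - 1\right) 8} = \sqrt{\left(2 - 1 - 21\right) + 6 \cdot 8} = \sqrt{-20 + 48} = \sqrt{28} = 2 \sqrt{7}$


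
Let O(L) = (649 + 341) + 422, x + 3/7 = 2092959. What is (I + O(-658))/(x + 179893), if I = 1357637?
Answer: 9513343/15909961 ≈ 0.59795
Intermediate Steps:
x = 14650710/7 (x = -3/7 + 2092959 = 14650710/7 ≈ 2.0930e+6)
O(L) = 1412 (O(L) = 990 + 422 = 1412)
(I + O(-658))/(x + 179893) = (1357637 + 1412)/(14650710/7 + 179893) = 1359049/(15909961/7) = 1359049*(7/15909961) = 9513343/15909961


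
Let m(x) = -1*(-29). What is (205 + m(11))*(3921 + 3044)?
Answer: 1629810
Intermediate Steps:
m(x) = 29
(205 + m(11))*(3921 + 3044) = (205 + 29)*(3921 + 3044) = 234*6965 = 1629810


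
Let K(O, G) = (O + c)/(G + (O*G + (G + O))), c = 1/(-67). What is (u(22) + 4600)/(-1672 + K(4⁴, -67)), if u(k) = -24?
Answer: -5221261760/1907785871 ≈ -2.7368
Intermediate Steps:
c = -1/67 ≈ -0.014925
K(O, G) = (-1/67 + O)/(O + 2*G + G*O) (K(O, G) = (O - 1/67)/(G + (O*G + (G + O))) = (-1/67 + O)/(G + (G*O + (G + O))) = (-1/67 + O)/(G + (G + O + G*O)) = (-1/67 + O)/(O + 2*G + G*O))
(u(22) + 4600)/(-1672 + K(4⁴, -67)) = (-24 + 4600)/(-1672 + (-1/67 + 4⁴)/(4⁴ + 2*(-67) - 67*4⁴)) = 4576/(-1672 + (-1/67 + 256)/(256 - 134 - 67*256)) = 4576/(-1672 + (17151/67)/(256 - 134 - 17152)) = 4576/(-1672 + (17151/67)/(-17030)) = 4576/(-1672 - 1/17030*17151/67) = 4576/(-1672 - 17151/1141010) = 4576/(-1907785871/1141010) = 4576*(-1141010/1907785871) = -5221261760/1907785871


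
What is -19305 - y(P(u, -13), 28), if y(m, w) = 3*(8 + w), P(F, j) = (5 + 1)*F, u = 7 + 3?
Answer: -19413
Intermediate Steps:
u = 10
P(F, j) = 6*F
y(m, w) = 24 + 3*w
-19305 - y(P(u, -13), 28) = -19305 - (24 + 3*28) = -19305 - (24 + 84) = -19305 - 1*108 = -19305 - 108 = -19413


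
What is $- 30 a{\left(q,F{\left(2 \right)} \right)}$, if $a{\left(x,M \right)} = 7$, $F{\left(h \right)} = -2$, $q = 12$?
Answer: $-210$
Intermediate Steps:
$- 30 a{\left(q,F{\left(2 \right)} \right)} = \left(-30\right) 7 = -210$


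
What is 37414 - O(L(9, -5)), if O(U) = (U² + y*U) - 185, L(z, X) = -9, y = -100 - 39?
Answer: 36267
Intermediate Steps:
y = -139
O(U) = -185 + U² - 139*U (O(U) = (U² - 139*U) - 185 = -185 + U² - 139*U)
37414 - O(L(9, -5)) = 37414 - (-185 + (-9)² - 139*(-9)) = 37414 - (-185 + 81 + 1251) = 37414 - 1*1147 = 37414 - 1147 = 36267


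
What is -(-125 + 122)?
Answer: 3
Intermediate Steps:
-(-125 + 122) = -1*(-3) = 3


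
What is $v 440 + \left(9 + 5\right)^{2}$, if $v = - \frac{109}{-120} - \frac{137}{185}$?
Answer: $\frac{29951}{111} \approx 269.83$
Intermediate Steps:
$v = \frac{149}{888}$ ($v = \left(-109\right) \left(- \frac{1}{120}\right) - \frac{137}{185} = \frac{109}{120} - \frac{137}{185} = \frac{149}{888} \approx 0.16779$)
$v 440 + \left(9 + 5\right)^{2} = \frac{149}{888} \cdot 440 + \left(9 + 5\right)^{2} = \frac{8195}{111} + 14^{2} = \frac{8195}{111} + 196 = \frac{29951}{111}$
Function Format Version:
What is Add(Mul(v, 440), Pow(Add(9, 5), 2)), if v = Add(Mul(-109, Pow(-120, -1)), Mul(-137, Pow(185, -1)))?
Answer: Rational(29951, 111) ≈ 269.83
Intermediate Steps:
v = Rational(149, 888) (v = Add(Mul(-109, Rational(-1, 120)), Mul(-137, Rational(1, 185))) = Add(Rational(109, 120), Rational(-137, 185)) = Rational(149, 888) ≈ 0.16779)
Add(Mul(v, 440), Pow(Add(9, 5), 2)) = Add(Mul(Rational(149, 888), 440), Pow(Add(9, 5), 2)) = Add(Rational(8195, 111), Pow(14, 2)) = Add(Rational(8195, 111), 196) = Rational(29951, 111)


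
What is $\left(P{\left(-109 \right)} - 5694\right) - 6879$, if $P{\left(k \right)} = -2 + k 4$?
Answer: $-13011$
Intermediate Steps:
$P{\left(k \right)} = -2 + 4 k$
$\left(P{\left(-109 \right)} - 5694\right) - 6879 = \left(\left(-2 + 4 \left(-109\right)\right) - 5694\right) - 6879 = \left(\left(-2 - 436\right) - 5694\right) - 6879 = \left(-438 - 5694\right) - 6879 = -6132 - 6879 = -13011$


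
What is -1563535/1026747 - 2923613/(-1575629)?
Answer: 48932708036/147070213533 ≈ 0.33272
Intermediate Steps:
-1563535/1026747 - 2923613/(-1575629) = -1563535*1/1026747 - 2923613*(-1/1575629) = -1563535/1026747 + 265783/143239 = 48932708036/147070213533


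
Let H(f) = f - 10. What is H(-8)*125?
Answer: -2250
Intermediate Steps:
H(f) = -10 + f
H(-8)*125 = (-10 - 8)*125 = -18*125 = -2250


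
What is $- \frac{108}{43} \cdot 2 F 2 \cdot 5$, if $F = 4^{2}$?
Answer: $- \frac{34560}{43} \approx -803.72$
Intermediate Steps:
$F = 16$
$- \frac{108}{43} \cdot 2 F 2 \cdot 5 = - \frac{108}{43} \cdot 2 \cdot 16 \cdot 2 \cdot 5 = \left(-108\right) \frac{1}{43} \cdot 2 \cdot 32 \cdot 5 = - \frac{108 \cdot 64 \cdot 5}{43} = \left(- \frac{108}{43}\right) 320 = - \frac{34560}{43}$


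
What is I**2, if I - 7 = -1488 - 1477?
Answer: 8749764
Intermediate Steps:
I = -2958 (I = 7 + (-1488 - 1477) = 7 - 2965 = -2958)
I**2 = (-2958)**2 = 8749764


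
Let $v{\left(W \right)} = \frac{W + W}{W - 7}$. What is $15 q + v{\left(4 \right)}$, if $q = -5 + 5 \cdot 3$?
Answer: $\frac{442}{3} \approx 147.33$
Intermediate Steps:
$v{\left(W \right)} = \frac{2 W}{-7 + W}$
$q = 10$ ($q = -5 + 15 = 10$)
$15 q + v{\left(4 \right)} = 15 \cdot 10 + 2 \cdot 4 \frac{1}{-7 + 4} = 150 + 2 \cdot 4 \frac{1}{-3} = 150 + 2 \cdot 4 \left(- \frac{1}{3}\right) = 150 - \frac{8}{3} = \frac{442}{3}$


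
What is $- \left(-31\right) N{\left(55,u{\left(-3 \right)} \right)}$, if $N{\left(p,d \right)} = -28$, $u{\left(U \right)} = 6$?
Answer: $-868$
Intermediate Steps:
$- \left(-31\right) N{\left(55,u{\left(-3 \right)} \right)} = - \left(-31\right) \left(-28\right) = \left(-1\right) 868 = -868$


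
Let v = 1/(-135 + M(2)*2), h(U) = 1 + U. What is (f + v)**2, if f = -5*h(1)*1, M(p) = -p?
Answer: 1934881/19321 ≈ 100.14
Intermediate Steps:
f = -10 (f = -5*(1 + 1)*1 = -5*2*1 = -10*1 = -10)
v = -1/139 (v = 1/(-135 - 1*2*2) = 1/(-135 - 2*2) = 1/(-135 - 4) = 1/(-139) = -1/139 ≈ -0.0071942)
(f + v)**2 = (-10 - 1/139)**2 = (-1391/139)**2 = 1934881/19321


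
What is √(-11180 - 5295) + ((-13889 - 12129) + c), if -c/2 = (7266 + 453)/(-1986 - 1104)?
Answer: -13396697/515 + 5*I*√659 ≈ -26013.0 + 128.35*I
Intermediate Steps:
c = 2573/515 (c = -2*(7266 + 453)/(-1986 - 1104) = -15438/(-3090) = -15438*(-1)/3090 = -2*(-2573/1030) = 2573/515 ≈ 4.9961)
√(-11180 - 5295) + ((-13889 - 12129) + c) = √(-11180 - 5295) + ((-13889 - 12129) + 2573/515) = √(-16475) + (-26018 + 2573/515) = 5*I*√659 - 13396697/515 = -13396697/515 + 5*I*√659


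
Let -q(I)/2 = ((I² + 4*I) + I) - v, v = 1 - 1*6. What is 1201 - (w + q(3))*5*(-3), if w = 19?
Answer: 616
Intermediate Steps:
v = -5 (v = 1 - 6 = -5)
q(I) = -10 - 10*I - 2*I² (q(I) = -2*(((I² + 4*I) + I) - 1*(-5)) = -2*((I² + 5*I) + 5) = -2*(5 + I² + 5*I) = -10 - 10*I - 2*I²)
1201 - (w + q(3))*5*(-3) = 1201 - (19 + (-10 - 10*3 - 2*3²))*5*(-3) = 1201 - (19 + (-10 - 30 - 2*9))*(-15) = 1201 - (19 + (-10 - 30 - 18))*(-15) = 1201 - (19 - 58)*(-15) = 1201 - (-39)*(-15) = 1201 - 1*585 = 1201 - 585 = 616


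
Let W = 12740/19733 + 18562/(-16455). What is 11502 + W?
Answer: 533516812612/46386645 ≈ 11502.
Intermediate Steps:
W = -22378178/46386645 (W = 12740*(1/19733) + 18562*(-1/16455) = 1820/2819 - 18562/16455 = -22378178/46386645 ≈ -0.48243)
11502 + W = 11502 - 22378178/46386645 = 533516812612/46386645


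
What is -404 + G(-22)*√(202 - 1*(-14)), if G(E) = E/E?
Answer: -404 + 6*√6 ≈ -389.30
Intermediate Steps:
G(E) = 1
-404 + G(-22)*√(202 - 1*(-14)) = -404 + 1*√(202 - 1*(-14)) = -404 + 1*√(202 + 14) = -404 + 1*√216 = -404 + 1*(6*√6) = -404 + 6*√6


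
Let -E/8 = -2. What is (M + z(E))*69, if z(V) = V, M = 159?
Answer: 12075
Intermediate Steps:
E = 16 (E = -8*(-2) = 16)
(M + z(E))*69 = (159 + 16)*69 = 175*69 = 12075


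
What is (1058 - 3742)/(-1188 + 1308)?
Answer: -671/30 ≈ -22.367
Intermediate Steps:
(1058 - 3742)/(-1188 + 1308) = -2684/120 = -2684*1/120 = -671/30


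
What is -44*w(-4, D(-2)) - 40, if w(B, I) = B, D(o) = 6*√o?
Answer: 136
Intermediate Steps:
-44*w(-4, D(-2)) - 40 = -44*(-4) - 40 = 176 - 40 = 136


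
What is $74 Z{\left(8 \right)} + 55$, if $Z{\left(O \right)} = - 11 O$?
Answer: $-6457$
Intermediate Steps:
$74 Z{\left(8 \right)} + 55 = 74 \left(\left(-11\right) 8\right) + 55 = 74 \left(-88\right) + 55 = -6512 + 55 = -6457$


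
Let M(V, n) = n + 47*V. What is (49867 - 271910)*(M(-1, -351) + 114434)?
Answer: -25320895548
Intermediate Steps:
(49867 - 271910)*(M(-1, -351) + 114434) = (49867 - 271910)*((-351 + 47*(-1)) + 114434) = -222043*((-351 - 47) + 114434) = -222043*(-398 + 114434) = -222043*114036 = -25320895548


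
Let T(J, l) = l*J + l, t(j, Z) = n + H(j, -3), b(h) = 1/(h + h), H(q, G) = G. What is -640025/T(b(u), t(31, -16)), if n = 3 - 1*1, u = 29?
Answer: 37121450/59 ≈ 6.2918e+5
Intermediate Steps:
n = 2 (n = 3 - 1 = 2)
b(h) = 1/(2*h)
t(j, Z) = -1 (t(j, Z) = 2 - 3 = -1)
T(J, l) = l + J*l (T(J, l) = J*l + l = l + J*l)
-640025/T(b(u), t(31, -16)) = -640025*(-1/(1 + (½)/29)) = -640025*(-1/(1 + (½)*(1/29))) = -640025*(-1/(1 + 1/58)) = -640025/((-1*59/58)) = -640025/(-59/58) = -640025*(-58/59) = 37121450/59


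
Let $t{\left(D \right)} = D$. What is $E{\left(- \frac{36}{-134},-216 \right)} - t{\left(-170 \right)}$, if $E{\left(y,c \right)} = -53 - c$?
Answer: $333$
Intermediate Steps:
$E{\left(- \frac{36}{-134},-216 \right)} - t{\left(-170 \right)} = \left(-53 - -216\right) - -170 = \left(-53 + 216\right) + 170 = 163 + 170 = 333$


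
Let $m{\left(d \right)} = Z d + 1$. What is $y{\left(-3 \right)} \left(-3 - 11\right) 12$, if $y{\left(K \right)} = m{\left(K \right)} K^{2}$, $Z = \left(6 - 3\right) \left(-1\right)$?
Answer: $-15120$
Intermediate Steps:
$Z = -3$ ($Z = 3 \left(-1\right) = -3$)
$m{\left(d \right)} = 1 - 3 d$ ($m{\left(d \right)} = - 3 d + 1 = 1 - 3 d$)
$y{\left(K \right)} = K^{2} \left(1 - 3 K\right)$ ($y{\left(K \right)} = \left(1 - 3 K\right) K^{2} = K^{2} \left(1 - 3 K\right)$)
$y{\left(-3 \right)} \left(-3 - 11\right) 12 = \left(-3\right)^{2} \left(1 - -9\right) \left(-3 - 11\right) 12 = 9 \left(1 + 9\right) \left(-3 - 11\right) 12 = 9 \cdot 10 \left(-14\right) 12 = 90 \left(-14\right) 12 = \left(-1260\right) 12 = -15120$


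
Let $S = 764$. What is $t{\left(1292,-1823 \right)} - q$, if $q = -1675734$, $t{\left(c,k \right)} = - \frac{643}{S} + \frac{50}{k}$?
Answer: $\frac{2333914184259}{1392772} \approx 1.6757 \cdot 10^{6}$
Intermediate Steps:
$t{\left(c,k \right)} = - \frac{643}{764} + \frac{50}{k}$
$t{\left(1292,-1823 \right)} - q = \left(- \frac{643}{764} + \frac{50}{-1823}\right) - -1675734 = \left(- \frac{643}{764} + 50 \left(- \frac{1}{1823}\right)\right) + 1675734 = \left(- \frac{643}{764} - \frac{50}{1823}\right) + 1675734 = - \frac{1210389}{1392772} + 1675734 = \frac{2333914184259}{1392772}$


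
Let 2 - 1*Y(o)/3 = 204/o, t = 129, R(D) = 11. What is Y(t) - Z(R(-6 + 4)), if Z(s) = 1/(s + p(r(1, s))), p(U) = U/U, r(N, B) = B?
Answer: 605/516 ≈ 1.1725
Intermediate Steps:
Y(o) = 6 - 612/o
p(U) = 1
Z(s) = 1/(1 + s) (Z(s) = 1/(s + 1) = 1/(1 + s))
Y(t) - Z(R(-6 + 4)) = (6 - 612/129) - 1/(1 + 11) = (6 - 612*1/129) - 1/12 = (6 - 204/43) - 1*1/12 = 54/43 - 1/12 = 605/516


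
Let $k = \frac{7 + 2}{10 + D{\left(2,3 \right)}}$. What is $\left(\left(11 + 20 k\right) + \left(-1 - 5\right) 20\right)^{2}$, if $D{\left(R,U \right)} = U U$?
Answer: $\frac{3575881}{361} \approx 9905.5$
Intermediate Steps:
$D{\left(R,U \right)} = U^{2}$
$k = \frac{9}{19}$ ($k = \frac{7 + 2}{10 + 3^{2}} = \frac{9}{10 + 9} = \frac{9}{19} \approx 0.47368$)
$\left(\left(11 + 20 k\right) + \left(-1 - 5\right) 20\right)^{2} = \left(\left(11 + 20 \cdot \frac{9}{19}\right) + \left(-1 - 5\right) 20\right)^{2} = \left(\left(11 + \frac{180}{19}\right) - 120\right)^{2} = \left(\frac{389}{19} - 120\right)^{2} = \left(- \frac{1891}{19}\right)^{2} = \frac{3575881}{361}$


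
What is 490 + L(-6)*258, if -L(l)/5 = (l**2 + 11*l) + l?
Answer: 46930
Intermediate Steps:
L(l) = -60*l - 5*l**2 (L(l) = -5*((l**2 + 11*l) + l) = -5*(l**2 + 12*l) = -60*l - 5*l**2)
490 + L(-6)*258 = 490 - 5*(-6)*(12 - 6)*258 = 490 - 5*(-6)*6*258 = 490 + 180*258 = 490 + 46440 = 46930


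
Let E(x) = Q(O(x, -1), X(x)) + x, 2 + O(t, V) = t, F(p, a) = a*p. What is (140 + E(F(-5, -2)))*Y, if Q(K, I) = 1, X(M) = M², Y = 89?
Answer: 13439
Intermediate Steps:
O(t, V) = -2 + t
E(x) = 1 + x
(140 + E(F(-5, -2)))*Y = (140 + (1 - 2*(-5)))*89 = (140 + (1 + 10))*89 = (140 + 11)*89 = 151*89 = 13439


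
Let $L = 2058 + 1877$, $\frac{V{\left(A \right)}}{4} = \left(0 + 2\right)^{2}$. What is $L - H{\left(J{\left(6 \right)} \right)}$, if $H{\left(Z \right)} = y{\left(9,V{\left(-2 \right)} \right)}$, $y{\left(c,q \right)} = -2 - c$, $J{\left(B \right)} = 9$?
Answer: $3946$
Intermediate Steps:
$V{\left(A \right)} = 16$ ($V{\left(A \right)} = 4 \left(0 + 2\right)^{2} = 4 \cdot 2^{2} = 4 \cdot 4 = 16$)
$H{\left(Z \right)} = -11$ ($H{\left(Z \right)} = -2 - 9 = -11$)
$L = 3935$
$L - H{\left(J{\left(6 \right)} \right)} = 3935 - -11 = 3935 + 11 = 3946$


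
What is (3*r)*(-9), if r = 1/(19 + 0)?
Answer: -27/19 ≈ -1.4211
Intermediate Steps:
r = 1/19 ≈ 0.052632
(3*r)*(-9) = (3*(1/19))*(-9) = (3/19)*(-9) = -27/19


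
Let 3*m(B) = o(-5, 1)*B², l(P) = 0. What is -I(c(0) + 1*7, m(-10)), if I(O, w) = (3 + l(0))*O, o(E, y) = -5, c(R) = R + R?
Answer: -21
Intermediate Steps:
c(R) = 2*R
m(B) = -5*B²/3 (m(B) = (-5*B²)/3 = -5*B²/3)
I(O, w) = 3*O (I(O, w) = (3 + 0)*O = 3*O)
-I(c(0) + 1*7, m(-10)) = -3*(2*0 + 1*7) = -3*(0 + 7) = -3*7 = -1*21 = -21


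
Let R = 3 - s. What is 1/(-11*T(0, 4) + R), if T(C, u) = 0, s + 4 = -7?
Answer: 1/14 ≈ 0.071429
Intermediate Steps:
s = -11 (s = -4 - 7 = -11)
R = 14 (R = 3 - 1*(-11) = 3 + 11 = 14)
1/(-11*T(0, 4) + R) = 1/(-11*0 + 14) = 1/(0 + 14) = 1/14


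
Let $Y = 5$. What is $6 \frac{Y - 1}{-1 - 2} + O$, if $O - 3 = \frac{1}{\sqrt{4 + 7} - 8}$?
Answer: $- \frac{273}{53} - \frac{\sqrt{11}}{53} \approx -5.2135$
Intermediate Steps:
$O = 3 + \frac{1}{-8 + \sqrt{11}}$ ($O = 3 + \frac{1}{\sqrt{4 + 7} - 8} = 3 + \frac{1}{\sqrt{11} - 8} = 3 + \frac{1}{-8 + \sqrt{11}} \approx 2.7865$)
$6 \frac{Y - 1}{-1 - 2} + O = 6 \frac{5 - 1}{-1 - 2} + \left(\frac{151}{53} - \frac{\sqrt{11}}{53}\right) = 6 \frac{4}{-3} + \left(\frac{151}{53} - \frac{\sqrt{11}}{53}\right) = 6 \cdot 4 \left(- \frac{1}{3}\right) + \left(\frac{151}{53} - \frac{\sqrt{11}}{53}\right) = 6 \left(- \frac{4}{3}\right) + \left(\frac{151}{53} - \frac{\sqrt{11}}{53}\right) = -8 + \left(\frac{151}{53} - \frac{\sqrt{11}}{53}\right) = - \frac{273}{53} - \frac{\sqrt{11}}{53}$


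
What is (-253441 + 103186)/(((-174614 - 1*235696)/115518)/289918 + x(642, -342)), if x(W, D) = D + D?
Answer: 279564014956590/1272648428707 ≈ 219.67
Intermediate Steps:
x(W, D) = 2*D
(-253441 + 103186)/(((-174614 - 1*235696)/115518)/289918 + x(642, -342)) = (-253441 + 103186)/(((-174614 - 1*235696)/115518)/289918 + 2*(-342)) = -150255/(((-174614 - 235696)*(1/115518))*(1/289918) - 684) = -150255/(-410310*1/115518*(1/289918) - 684) = -150255/(-68385/19253*1/289918 - 684) = -150255/(-68385/5581791254 - 684) = -150255/(-3817945286121/5581791254) = -150255*(-5581791254/3817945286121) = 279564014956590/1272648428707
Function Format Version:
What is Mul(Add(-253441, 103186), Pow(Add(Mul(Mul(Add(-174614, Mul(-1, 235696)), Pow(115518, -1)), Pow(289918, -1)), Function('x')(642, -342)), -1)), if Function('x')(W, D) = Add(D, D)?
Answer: Rational(279564014956590, 1272648428707) ≈ 219.67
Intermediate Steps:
Function('x')(W, D) = Mul(2, D)
Mul(Add(-253441, 103186), Pow(Add(Mul(Mul(Add(-174614, Mul(-1, 235696)), Pow(115518, -1)), Pow(289918, -1)), Function('x')(642, -342)), -1)) = Mul(Add(-253441, 103186), Pow(Add(Mul(Mul(Add(-174614, Mul(-1, 235696)), Pow(115518, -1)), Pow(289918, -1)), Mul(2, -342)), -1)) = Mul(-150255, Pow(Add(Mul(Mul(Add(-174614, -235696), Rational(1, 115518)), Rational(1, 289918)), -684), -1)) = Mul(-150255, Pow(Add(Mul(Mul(-410310, Rational(1, 115518)), Rational(1, 289918)), -684), -1)) = Mul(-150255, Pow(Add(Mul(Rational(-68385, 19253), Rational(1, 289918)), -684), -1)) = Mul(-150255, Pow(Add(Rational(-68385, 5581791254), -684), -1)) = Mul(-150255, Pow(Rational(-3817945286121, 5581791254), -1)) = Mul(-150255, Rational(-5581791254, 3817945286121)) = Rational(279564014956590, 1272648428707)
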